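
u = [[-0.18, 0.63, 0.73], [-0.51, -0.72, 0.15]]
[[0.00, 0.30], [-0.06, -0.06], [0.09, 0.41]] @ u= [[-0.15, -0.22, 0.04], [0.04, 0.01, -0.05], [-0.23, -0.24, 0.13]]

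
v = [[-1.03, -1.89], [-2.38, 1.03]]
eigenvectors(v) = [[-0.82,0.49], [-0.57,-0.87]]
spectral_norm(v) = 2.62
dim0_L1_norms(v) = [3.41, 2.92]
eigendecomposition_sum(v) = [[-1.69, -0.94], [-1.19, -0.66]] + [[0.66,-0.94], [-1.19,1.69]]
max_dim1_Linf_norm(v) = 2.38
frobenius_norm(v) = 3.37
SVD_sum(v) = [[-0.57, 0.13], [-2.49, 0.57]] + [[-0.46, -2.02], [0.11, 0.46]]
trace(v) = 0.00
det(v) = -5.56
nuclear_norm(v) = 4.74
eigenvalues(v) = [-2.36, 2.36]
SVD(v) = [[-0.22, -0.97], [-0.97, 0.22]] @ diag([2.6154693628056025, 2.1254693628056027]) @ [[0.97, -0.22], [0.22, 0.97]]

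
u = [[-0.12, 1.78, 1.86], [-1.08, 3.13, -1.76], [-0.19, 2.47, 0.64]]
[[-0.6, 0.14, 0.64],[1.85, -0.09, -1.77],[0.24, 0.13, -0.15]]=u@[[-0.15,0.21,0.25],  [0.23,0.06,-0.18],  [-0.55,0.03,0.53]]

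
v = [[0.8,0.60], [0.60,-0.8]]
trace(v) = 0.00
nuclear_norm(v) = 2.00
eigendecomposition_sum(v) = [[0.90,0.3],[0.3,0.1]] + [[-0.1,  0.3],[0.30,  -0.9]]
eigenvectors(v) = [[0.95,-0.32], [0.32,0.95]]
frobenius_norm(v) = 1.41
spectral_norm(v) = 1.00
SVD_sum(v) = [[0.8, 0.0], [0.60, 0.00]] + [[0.0, 0.6], [0.0, -0.80]]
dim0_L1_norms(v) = [1.4, 1.4]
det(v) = -1.00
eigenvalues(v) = [1.0, -1.0]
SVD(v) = [[-0.8, -0.6], [-0.60, 0.8]] @ diag([1.0, 1.0]) @ [[-1.0, -0.00], [-0.0, -1.00]]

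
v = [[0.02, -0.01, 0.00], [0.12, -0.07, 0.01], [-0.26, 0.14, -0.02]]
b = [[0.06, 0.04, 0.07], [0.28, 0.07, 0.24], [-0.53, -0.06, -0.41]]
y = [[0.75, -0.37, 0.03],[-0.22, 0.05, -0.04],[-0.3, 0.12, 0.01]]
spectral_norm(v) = 0.33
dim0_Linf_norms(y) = [0.75, 0.37, 0.04]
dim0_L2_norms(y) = [0.84, 0.39, 0.05]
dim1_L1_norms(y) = [1.15, 0.31, 0.43]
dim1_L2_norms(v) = [0.02, 0.14, 0.3]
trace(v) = -0.07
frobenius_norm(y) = 0.93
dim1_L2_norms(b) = [0.1, 0.38, 0.67]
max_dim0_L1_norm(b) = 0.87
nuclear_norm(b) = 0.83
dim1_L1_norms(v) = [0.03, 0.2, 0.42]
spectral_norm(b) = 0.78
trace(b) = -0.28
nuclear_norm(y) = 1.01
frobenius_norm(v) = 0.33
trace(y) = 0.81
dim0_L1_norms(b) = [0.87, 0.17, 0.72]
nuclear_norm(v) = 0.33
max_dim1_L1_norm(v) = 0.42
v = b @ y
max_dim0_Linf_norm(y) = 0.75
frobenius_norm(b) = 0.78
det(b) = 0.00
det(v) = 0.00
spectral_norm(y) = 0.92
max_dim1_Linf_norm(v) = 0.26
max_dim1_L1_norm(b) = 1.0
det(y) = -0.00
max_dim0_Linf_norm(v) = 0.26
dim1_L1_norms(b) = [0.17, 0.59, 1.0]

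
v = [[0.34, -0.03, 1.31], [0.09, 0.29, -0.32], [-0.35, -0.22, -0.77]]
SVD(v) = [[-0.84, 0.18, 0.52], [0.17, -0.82, 0.55], [0.52, 0.55, 0.65]] @ diag([1.6161802015966356, 0.42303091280570104, 0.002530371086338246]) @ [[-0.28, -0.02, -0.96], [-0.49, -0.86, 0.16], [-0.83, 0.51, 0.23]]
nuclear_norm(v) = 2.04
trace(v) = -0.14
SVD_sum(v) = [[0.38, 0.03, 1.3], [-0.08, -0.01, -0.26], [-0.24, -0.02, -0.81]] + [[-0.04,-0.06,0.01], [0.17,0.30,-0.06], [-0.11,-0.20,0.04]] + [[-0.00, 0.00, 0.0], [-0.00, 0.00, 0.0], [-0.00, 0.00, 0.0]]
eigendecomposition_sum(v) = [[0.39+1.15j, (0.26+1.05j), 0.89+1.63j],[-0.12-0.59j, -0.06-0.53j, -0.34-0.86j],[(-0.22-0.38j), (-0.17-0.35j), -0.44-0.51j]] + [[(0.39-1.15j), 0.26-1.05j, 0.89-1.63j], [-0.12+0.59j, (-0.06+0.53j), (-0.34+0.86j)], [-0.22+0.38j, (-0.17+0.35j), (-0.44+0.51j)]] + [[-0.44-0.00j, (-0.55-0j), -0.46-0.00j], [(0.33+0j), 0.41+0.00j, 0.35+0.00j], [0.09+0.00j, (0.12+0j), (0.1+0j)]]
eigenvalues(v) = [(-0.11+0.1j), (-0.11-0.1j), (0.08+0j)]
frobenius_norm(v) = 1.67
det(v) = 0.00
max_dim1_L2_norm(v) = 1.35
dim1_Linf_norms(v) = [1.31, 0.32, 0.77]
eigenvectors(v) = [[(-0.85+0j), (-0.85-0j), (-0.79+0j)],[0.42+0.05j, (0.42-0.05j), (0.59+0j)],[(0.3-0.06j), (0.3+0.06j), 0.17+0.00j]]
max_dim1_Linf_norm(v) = 1.31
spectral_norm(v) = 1.62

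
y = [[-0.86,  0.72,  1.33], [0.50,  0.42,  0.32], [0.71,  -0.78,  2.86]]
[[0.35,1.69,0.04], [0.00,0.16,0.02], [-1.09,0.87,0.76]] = y@[[-0.28, -0.55, 0.08], [0.48, 0.58, -0.2], [-0.18, 0.6, 0.19]]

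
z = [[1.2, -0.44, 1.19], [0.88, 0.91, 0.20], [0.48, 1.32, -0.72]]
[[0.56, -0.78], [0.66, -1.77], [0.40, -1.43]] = z@[[0.27, -0.30], [0.39, -1.46], [0.34, -0.89]]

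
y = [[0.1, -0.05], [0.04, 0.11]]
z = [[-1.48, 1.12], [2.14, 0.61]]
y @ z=[[-0.26, 0.08], [0.18, 0.11]]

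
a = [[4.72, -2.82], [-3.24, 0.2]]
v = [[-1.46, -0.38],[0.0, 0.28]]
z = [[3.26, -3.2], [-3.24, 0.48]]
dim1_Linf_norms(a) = [4.72, 3.24]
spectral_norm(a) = 6.25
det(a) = -8.19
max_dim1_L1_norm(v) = 1.84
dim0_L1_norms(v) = [1.46, 0.66]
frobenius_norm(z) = 5.62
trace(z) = 3.74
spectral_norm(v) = 1.51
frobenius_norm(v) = 1.53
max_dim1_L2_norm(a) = 5.5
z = v + a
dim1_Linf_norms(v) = [1.46, 0.28]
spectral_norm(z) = 5.38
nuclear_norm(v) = 1.78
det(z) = -8.80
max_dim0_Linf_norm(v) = 1.46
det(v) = -0.41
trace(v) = -1.18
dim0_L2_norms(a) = [5.73, 2.83]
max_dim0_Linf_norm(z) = 3.26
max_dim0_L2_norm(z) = 4.6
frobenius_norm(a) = 6.39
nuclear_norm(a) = 7.56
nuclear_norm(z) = 7.01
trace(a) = 4.92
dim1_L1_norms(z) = [6.46, 3.72]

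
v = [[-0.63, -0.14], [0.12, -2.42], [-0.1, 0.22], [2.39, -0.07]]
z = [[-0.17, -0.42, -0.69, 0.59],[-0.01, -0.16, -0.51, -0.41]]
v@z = [[0.11, 0.29, 0.51, -0.31], [0.0, 0.34, 1.15, 1.06], [0.01, 0.01, -0.04, -0.15], [-0.41, -0.99, -1.61, 1.44]]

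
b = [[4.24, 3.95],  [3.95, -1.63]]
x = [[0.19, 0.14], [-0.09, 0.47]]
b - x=[[4.05, 3.81], [4.04, -2.1]]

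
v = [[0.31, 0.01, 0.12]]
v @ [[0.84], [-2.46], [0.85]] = [[0.34]]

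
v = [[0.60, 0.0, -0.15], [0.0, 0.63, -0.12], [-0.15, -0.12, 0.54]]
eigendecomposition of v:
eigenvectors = [[0.52,  -0.65,  0.55], [0.37,  0.76,  0.54], [0.77,  0.08,  -0.64]]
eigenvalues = [0.38, 0.62, 0.77]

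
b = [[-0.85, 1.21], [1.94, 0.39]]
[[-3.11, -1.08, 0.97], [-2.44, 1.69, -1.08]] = b @ [[-0.65,0.92,-0.63], [-3.03,-0.25,0.36]]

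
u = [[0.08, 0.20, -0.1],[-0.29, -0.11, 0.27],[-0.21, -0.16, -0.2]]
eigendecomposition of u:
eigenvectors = [[(0.23+0.46j), (0.23-0.46j), (0.5+0j)],[-0.78+0.00j, (-0.78-0j), -0.43+0.00j],[(-0.09-0.34j), (-0.09+0.34j), (0.75+0j)]]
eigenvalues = [(0.01+0.29j), (0.01-0.29j), (-0.25+0j)]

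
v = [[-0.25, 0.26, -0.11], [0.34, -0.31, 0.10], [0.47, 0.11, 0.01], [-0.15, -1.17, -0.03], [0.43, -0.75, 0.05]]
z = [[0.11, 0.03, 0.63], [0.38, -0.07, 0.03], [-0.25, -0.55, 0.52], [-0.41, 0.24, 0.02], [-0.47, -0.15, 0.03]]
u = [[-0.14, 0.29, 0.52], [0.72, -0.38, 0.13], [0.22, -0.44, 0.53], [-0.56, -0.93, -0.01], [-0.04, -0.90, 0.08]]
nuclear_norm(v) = 2.33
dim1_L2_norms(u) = [0.61, 0.82, 0.72, 1.09, 0.9]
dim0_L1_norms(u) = [1.68, 2.94, 1.27]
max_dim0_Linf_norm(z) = 0.63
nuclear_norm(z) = 2.16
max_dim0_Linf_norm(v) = 1.17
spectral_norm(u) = 1.46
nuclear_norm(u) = 3.13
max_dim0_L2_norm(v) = 1.45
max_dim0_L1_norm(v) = 2.6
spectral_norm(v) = 1.47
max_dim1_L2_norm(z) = 0.8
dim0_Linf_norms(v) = [0.47, 1.17, 0.11]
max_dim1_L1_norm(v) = 1.35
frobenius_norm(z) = 1.29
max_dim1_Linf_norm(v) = 1.17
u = v + z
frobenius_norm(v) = 1.66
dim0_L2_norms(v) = [0.78, 1.45, 0.16]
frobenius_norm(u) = 1.89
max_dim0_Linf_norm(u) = 0.93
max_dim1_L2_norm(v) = 1.18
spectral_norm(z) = 0.94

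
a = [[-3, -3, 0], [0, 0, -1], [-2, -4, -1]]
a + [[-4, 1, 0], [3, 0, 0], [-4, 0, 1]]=[[-7, -2, 0], [3, 0, -1], [-6, -4, 0]]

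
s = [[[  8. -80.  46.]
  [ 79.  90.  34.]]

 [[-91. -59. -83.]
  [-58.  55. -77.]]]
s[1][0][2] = -83.0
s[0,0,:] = [8.0, -80.0, 46.0]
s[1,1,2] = -77.0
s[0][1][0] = 79.0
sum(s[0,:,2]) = 80.0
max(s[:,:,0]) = 79.0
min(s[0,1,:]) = 34.0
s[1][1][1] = 55.0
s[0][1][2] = 34.0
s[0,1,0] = 79.0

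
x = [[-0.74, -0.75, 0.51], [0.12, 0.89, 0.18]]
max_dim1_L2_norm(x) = 1.17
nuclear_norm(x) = 1.97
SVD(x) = [[-0.83, 0.56], [0.56, 0.83]] @ diag([1.3491414706467046, 0.6236323373440856]) @ [[0.5, 0.83, -0.24], [-0.51, 0.51, 0.70]]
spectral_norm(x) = 1.35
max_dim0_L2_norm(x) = 1.16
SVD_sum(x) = [[-0.56, -0.93, 0.27], [0.38, 0.63, -0.18]] + [[-0.18, 0.18, 0.24], [-0.26, 0.26, 0.36]]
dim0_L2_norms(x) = [0.75, 1.16, 0.54]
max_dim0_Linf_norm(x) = 0.89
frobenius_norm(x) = 1.49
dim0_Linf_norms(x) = [0.74, 0.89, 0.51]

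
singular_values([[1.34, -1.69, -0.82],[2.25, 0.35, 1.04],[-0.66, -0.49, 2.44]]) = [2.86, 2.68, 1.7]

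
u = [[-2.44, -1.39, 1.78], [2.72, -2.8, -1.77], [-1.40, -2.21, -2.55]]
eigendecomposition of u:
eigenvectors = [[-0.64+0.00j, -0.64-0.00j, -0.08+0.00j], [0.05+0.54j, (0.05-0.54j), 0.73+0.00j], [(-0.3-0.46j), (-0.3+0.46j), 0.68+0.00j]]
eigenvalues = [(-1.52+2.41j), (-1.52-2.41j), (-4.76+0j)]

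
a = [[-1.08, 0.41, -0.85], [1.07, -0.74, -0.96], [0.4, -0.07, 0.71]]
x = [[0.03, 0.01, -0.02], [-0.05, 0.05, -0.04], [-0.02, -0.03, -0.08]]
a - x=[[-1.11, 0.40, -0.83], [1.12, -0.79, -0.92], [0.42, -0.04, 0.79]]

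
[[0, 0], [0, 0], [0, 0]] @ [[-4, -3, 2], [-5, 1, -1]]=[[0, 0, 0], [0, 0, 0], [0, 0, 0]]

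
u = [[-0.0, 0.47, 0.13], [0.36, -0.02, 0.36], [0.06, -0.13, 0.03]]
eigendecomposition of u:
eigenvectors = [[0.8,-0.77,-0.70], [-0.53,-0.63,-0.2], [-0.30,0.11,0.69]]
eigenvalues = [-0.36, 0.36, 0.01]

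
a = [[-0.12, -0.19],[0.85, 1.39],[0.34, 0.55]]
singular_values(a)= [1.77, 0.0]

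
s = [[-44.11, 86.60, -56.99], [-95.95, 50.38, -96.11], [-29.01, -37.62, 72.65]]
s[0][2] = -56.99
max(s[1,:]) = 50.38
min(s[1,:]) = -96.11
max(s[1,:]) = 50.38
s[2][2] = 72.65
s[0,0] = -44.11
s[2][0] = -29.01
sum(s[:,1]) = 99.35999999999999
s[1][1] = 50.38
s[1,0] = -95.95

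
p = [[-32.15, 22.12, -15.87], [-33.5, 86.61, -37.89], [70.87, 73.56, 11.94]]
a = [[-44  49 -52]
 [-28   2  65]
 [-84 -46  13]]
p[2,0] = 70.87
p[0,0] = -32.15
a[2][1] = -46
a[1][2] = 65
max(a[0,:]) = 49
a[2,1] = -46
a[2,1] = -46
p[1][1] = 86.61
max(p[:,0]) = 70.87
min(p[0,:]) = -32.15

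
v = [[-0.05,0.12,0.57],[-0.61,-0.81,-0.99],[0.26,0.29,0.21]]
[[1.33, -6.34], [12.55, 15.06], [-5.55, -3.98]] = v@[[-5.37, -2.19], [-18.48, -4.2], [5.75, -10.43]]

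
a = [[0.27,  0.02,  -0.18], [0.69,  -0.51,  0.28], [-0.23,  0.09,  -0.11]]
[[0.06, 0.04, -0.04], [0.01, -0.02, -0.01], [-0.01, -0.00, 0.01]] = a @ [[0.13, 0.10, -0.10], [0.1, 0.15, -0.06], [-0.10, -0.06, 0.09]]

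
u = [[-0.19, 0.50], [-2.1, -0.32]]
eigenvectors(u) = [[(-0.03-0.44j), (-0.03+0.44j)], [(0.9+0j), 0.90-0.00j]]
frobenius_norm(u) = 2.19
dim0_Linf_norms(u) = [2.1, 0.5]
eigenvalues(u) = [(-0.26+1.02j), (-0.26-1.02j)]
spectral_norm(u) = 2.13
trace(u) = -0.51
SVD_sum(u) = [[-0.12, -0.02], [-2.1, -0.29]] + [[-0.07, 0.52], [0.0, -0.03]]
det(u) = 1.11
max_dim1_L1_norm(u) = 2.42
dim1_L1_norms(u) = [0.69, 2.42]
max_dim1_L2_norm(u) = 2.12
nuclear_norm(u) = 2.65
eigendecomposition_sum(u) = [[(-0.1+0.52j), (0.25+0.06j)], [-1.05-0.26j, -0.16+0.50j]] + [[(-0.1-0.52j),(0.25-0.06j)], [(-1.05+0.26j),(-0.16-0.5j)]]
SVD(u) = [[-0.06, -1.0], [-1.00, 0.06]] @ diag([2.127409846820714, 0.5221372842943373]) @ [[0.99, 0.14], [0.14, -0.99]]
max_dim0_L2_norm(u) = 2.11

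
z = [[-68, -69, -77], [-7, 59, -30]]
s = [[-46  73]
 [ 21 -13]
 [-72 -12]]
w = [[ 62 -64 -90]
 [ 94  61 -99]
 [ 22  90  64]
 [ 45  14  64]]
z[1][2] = -30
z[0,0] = -68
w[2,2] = 64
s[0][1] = 73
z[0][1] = -69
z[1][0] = -7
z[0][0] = -68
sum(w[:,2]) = -61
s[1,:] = [21, -13]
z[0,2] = -77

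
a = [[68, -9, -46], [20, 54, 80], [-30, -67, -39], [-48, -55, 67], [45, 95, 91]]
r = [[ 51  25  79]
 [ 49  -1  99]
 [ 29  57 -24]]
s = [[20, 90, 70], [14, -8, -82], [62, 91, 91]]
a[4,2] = 91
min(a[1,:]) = 20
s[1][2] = -82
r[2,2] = -24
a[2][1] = -67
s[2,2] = 91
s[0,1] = 90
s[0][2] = 70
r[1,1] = -1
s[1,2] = -82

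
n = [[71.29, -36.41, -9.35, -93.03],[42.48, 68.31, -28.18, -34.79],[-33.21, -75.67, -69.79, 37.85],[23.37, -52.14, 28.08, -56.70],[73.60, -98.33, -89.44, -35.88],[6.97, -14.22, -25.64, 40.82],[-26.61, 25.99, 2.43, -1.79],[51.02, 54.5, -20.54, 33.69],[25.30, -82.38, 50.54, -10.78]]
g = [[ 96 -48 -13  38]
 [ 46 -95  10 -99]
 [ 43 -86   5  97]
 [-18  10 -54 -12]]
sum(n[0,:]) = -67.5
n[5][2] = -25.64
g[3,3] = -12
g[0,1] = -48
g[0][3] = 38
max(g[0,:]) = 96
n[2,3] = 37.85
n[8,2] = 50.54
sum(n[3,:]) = -57.39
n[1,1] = 68.31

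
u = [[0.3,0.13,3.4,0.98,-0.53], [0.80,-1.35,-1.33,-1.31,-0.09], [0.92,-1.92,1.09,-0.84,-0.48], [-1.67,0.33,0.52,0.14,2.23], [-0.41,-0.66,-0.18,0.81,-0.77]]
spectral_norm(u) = 4.06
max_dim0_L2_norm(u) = 3.85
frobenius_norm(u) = 5.96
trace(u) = -0.59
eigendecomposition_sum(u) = [[0.69+0.00j, -0.96+0.00j, 2.22-0.00j, (-0.12-0j), -0.46+0.00j], [0.12+0.00j, -0.16+0.00j, (0.37-0j), -0.02-0.00j, -0.08+0.00j], [(0.6+0j), (-0.84+0j), 1.94-0.00j, -0.10-0.00j, (-0.4+0j)], [-0.53-0.00j, (0.74-0j), -1.71+0.00j, (0.09+0j), (0.36+0j)], [(-0.26-0j), (0.36-0j), -0.83+0.00j, (0.04+0j), (0.17+0j)]] + [[-0.42+0.00j, -0.81-0.00j, 0.81+0.00j, (0.13+0j), (0.13+0j)], [(0.44-0j), (0.85+0j), -0.85-0.00j, (-0.13-0j), (-0.14+0j)], [(0.13-0j), (0.24+0j), -0.24-0.00j, (-0.04-0j), -0.04+0.00j], [(-1.03+0j), -1.97-0.00j, (1.97+0j), 0.31+0.00j, 0.32+0.00j], [(-0.67+0j), -1.28-0.00j, 1.28+0.00j, 0.20+0.00j, (0.21+0j)]] + [[0.29-0.00j,  (0.48-0j),  (-0.39-0j),  0.02+0.00j,  (0.04+0j)],  [-0.12+0.00j,  (-0.19+0j),  0.16+0.00j,  -0.01+0.00j,  -0.01+0.00j],  [(-0.06+0j),  -0.11+0.00j,  (0.09+0j),  -0.00+0.00j,  (-0.01+0j)],  [(0.36-0j),  0.61-0.00j,  -0.49-0.00j,  (0.02+0j),  (0.04+0j)],  [0.26-0.00j,  (0.44-0j),  -0.36-0.00j,  (0.02+0j),  0.03+0.00j]] + [[(-0.13+0.13j), 0.71-0.03j, 0.38-0.11j, (0.48+0.35j), -0.12-0.67j], [0.18-0.15j, (-0.92-0.05j), -0.51+0.10j, -0.57-0.52j, 0.07+0.88j], [(0.13-0.09j), -0.61-0.10j, (-0.34+0.03j), -0.35-0.38j, (-0.02+0.59j)], [(-0.24-0.08j), 0.47+0.86j, (0.38+0.4j), -0.14+0.81j, 0.76-0.56j], [0.13+0.10j, -0.09-0.63j, -0.14-0.33j, 0.27-0.46j, (-0.59+0.17j)]] + [[-0.13-0.13j, 0.71+0.03j, 0.38+0.11j, (0.48-0.35j), -0.12+0.67j], [(0.18+0.15j), -0.92+0.05j, (-0.51-0.1j), -0.57+0.52j, (0.07-0.88j)], [(0.13+0.09j), -0.61+0.10j, (-0.34-0.03j), (-0.35+0.38j), -0.02-0.59j], [(-0.24+0.08j), (0.47-0.86j), (0.38-0.4j), (-0.14-0.81j), 0.76+0.56j], [(0.13-0.1j), -0.09+0.63j, -0.14+0.33j, 0.27+0.46j, -0.59-0.17j]]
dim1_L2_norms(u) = [3.59, 2.44, 2.58, 2.86, 1.37]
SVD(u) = [[0.86, 0.26, -0.01, -0.1, 0.44], [-0.48, 0.34, -0.35, -0.05, 0.72], [0.08, 0.63, -0.56, 0.15, -0.51], [0.16, -0.64, -0.71, 0.23, 0.09], [0.02, 0.1, 0.23, 0.96, 0.14]] @ diag([4.060394032871099, 3.5371453075267785, 2.222993036459408, 1.2738563448288696, 0.06241268988184826]) @ [[-0.08, 0.16, 0.92, 0.36, -0.02], [0.55, -0.54, 0.21, -0.21, -0.56], [0.13, 0.52, -0.27, 0.45, -0.65], [-0.55, -0.62, -0.14, 0.51, -0.19], [0.6, -0.16, -0.14, 0.61, 0.47]]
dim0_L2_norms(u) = [2.13, 2.46, 3.85, 2.01, 2.47]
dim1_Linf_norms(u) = [3.4, 1.35, 1.92, 2.23, 0.81]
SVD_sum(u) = [[-0.29, 0.56, 3.19, 1.23, -0.08], [0.16, -0.32, -1.80, -0.70, 0.05], [-0.03, 0.05, 0.3, 0.12, -0.01], [-0.06, 0.11, 0.61, 0.24, -0.02], [-0.01, 0.01, 0.06, 0.02, -0.00]] + [[0.5, -0.49, 0.19, -0.19, -0.51], [0.67, -0.66, 0.26, -0.25, -0.68], [1.23, -1.2, 0.47, -0.46, -1.24], [-1.26, 1.23, -0.48, 0.47, 1.27], [0.2, -0.19, 0.07, -0.07, -0.20]] + [[-0.00, -0.02, 0.01, -0.01, 0.02], [-0.1, -0.41, 0.21, -0.35, 0.51], [-0.16, -0.66, 0.34, -0.57, 0.82], [-0.2, -0.83, 0.43, -0.72, 1.03], [0.07, 0.27, -0.14, 0.24, -0.34]] + [[0.07,0.08,0.02,-0.07,0.03], [0.04,0.04,0.01,-0.03,0.01], [-0.10,-0.12,-0.03,0.10,-0.04], [-0.16,-0.18,-0.04,0.15,-0.06], [-0.67,-0.75,-0.17,0.62,-0.23]] + [[0.02,-0.0,-0.00,0.02,0.01],[0.03,-0.01,-0.01,0.03,0.02],[-0.02,0.0,0.0,-0.02,-0.01],[0.0,-0.0,-0.00,0.0,0.0],[0.01,-0.00,-0.00,0.01,0.00]]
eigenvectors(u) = [[(-0.63+0j),(0.31+0j),(-0.52+0j),(-0.18+0.36j),(-0.18-0.36j)], [-0.11+0.00j,-0.32+0.00j,0.21+0.00j,(0.28-0.44j),0.28+0.44j], [(-0.55+0j),(-0.09+0j),0.12+0.00j,0.22-0.28j,(0.22+0.28j)], [(0.49+0j),(0.75+0j),-0.66+0.00j,(-0.56+0j),(-0.56-0j)], [(0.23+0j),(0.48+0j),(-0.48+0j),(0.34+0.13j),(0.34-0.13j)]]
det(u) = 2.54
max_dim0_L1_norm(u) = 6.52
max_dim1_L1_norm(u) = 5.34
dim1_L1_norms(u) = [5.34, 4.88, 5.25, 4.89, 2.83]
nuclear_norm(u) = 11.16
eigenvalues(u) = [(2.72+0j), (0.69+0j), (0.24+0j), (-2.12+1.09j), (-2.12-1.09j)]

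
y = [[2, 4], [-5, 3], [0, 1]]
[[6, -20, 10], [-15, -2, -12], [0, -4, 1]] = y @ [[3, -2, 3], [0, -4, 1]]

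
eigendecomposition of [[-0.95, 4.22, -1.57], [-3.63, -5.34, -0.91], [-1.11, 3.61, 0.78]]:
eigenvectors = [[-0.64+0.00j, (-0.64-0j), -0.40+0.00j], [(0.24-0.58j), 0.24+0.58j, (0.09+0j)], [(-0.44+0.08j), -0.44-0.08j, (0.91+0j)]]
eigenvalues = [(-3.57+3.99j), (-3.57-3.99j), (1.63+0j)]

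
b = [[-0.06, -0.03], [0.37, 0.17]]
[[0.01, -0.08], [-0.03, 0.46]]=b @ [[0.33, 0.98],[-0.91, 0.56]]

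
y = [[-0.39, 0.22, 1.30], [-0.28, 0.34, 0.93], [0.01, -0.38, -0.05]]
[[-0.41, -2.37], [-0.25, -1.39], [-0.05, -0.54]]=y @ [[-1.84, 1.94], [0.21, 1.66], [-0.90, -1.52]]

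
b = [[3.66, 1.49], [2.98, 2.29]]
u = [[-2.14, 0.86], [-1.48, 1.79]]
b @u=[[-10.04, 5.81], [-9.77, 6.66]]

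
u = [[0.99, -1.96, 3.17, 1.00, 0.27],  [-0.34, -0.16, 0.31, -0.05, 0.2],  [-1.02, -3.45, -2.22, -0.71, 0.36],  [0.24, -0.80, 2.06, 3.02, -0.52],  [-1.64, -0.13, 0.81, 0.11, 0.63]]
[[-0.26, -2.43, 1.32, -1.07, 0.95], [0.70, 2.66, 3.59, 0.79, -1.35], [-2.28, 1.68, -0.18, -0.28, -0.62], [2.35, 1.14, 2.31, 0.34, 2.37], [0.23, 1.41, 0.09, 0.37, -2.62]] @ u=[[-2.59, -2.92, -5.94, -4.20, 1.07], [-1.47, -14.64, -4.39, 0.26, 0.75], [-1.7, 5.13, -7.39, -3.15, -0.59], [-4.22, -13.34, 5.29, 1.94, 3.01], [4.04, -0.94, -0.39, 0.92, -1.47]]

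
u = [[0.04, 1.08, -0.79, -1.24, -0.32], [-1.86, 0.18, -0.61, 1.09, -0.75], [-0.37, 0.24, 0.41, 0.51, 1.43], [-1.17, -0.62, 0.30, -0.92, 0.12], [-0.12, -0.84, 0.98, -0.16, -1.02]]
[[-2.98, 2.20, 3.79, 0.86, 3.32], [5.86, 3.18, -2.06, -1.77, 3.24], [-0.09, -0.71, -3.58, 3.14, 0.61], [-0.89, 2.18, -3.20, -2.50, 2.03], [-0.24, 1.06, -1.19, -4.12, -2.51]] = u @ [[-1.05, -1.85, 2.02, 0.81, -1.91], [-1.17, 1.34, 1.12, 1.78, 1.13], [-1.57, 0.71, -1.65, -0.40, -1.46], [2.5, -0.83, -0.58, 0.62, -0.95], [-0.58, -1.11, -1.49, 2.0, 0.50]]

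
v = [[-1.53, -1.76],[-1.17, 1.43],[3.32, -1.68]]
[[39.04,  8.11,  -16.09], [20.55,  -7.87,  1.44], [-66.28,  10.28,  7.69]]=v @[[-21.66, 0.53, 4.82],[-3.35, -5.07, 4.95]]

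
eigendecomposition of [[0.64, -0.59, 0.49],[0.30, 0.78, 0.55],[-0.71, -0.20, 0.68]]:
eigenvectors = [[-0.63+0.00j, -0.63-0.00j, (-0.45+0j)], [(-0.26+0.42j), (-0.26-0.42j), 0.72+0.00j], [(-0.19-0.57j), (-0.19+0.57j), 0.53+0.00j]]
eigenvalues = [(0.55+0.84j), (0.55-0.84j), (1+0j)]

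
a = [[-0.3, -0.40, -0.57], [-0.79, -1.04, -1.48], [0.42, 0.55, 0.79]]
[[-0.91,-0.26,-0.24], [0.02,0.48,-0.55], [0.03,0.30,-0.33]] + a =[[-1.21, -0.66, -0.81], [-0.77, -0.56, -2.03], [0.45, 0.85, 0.46]]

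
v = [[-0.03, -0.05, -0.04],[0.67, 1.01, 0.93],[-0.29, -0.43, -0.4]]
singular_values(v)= [1.66, 0.01, 0.0]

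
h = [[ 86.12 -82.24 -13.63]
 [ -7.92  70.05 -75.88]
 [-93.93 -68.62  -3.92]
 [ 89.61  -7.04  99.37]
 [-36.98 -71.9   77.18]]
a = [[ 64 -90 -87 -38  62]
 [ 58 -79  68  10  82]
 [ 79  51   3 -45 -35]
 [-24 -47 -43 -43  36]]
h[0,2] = -13.63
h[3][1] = -7.04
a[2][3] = -45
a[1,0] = 58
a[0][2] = -87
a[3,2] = -43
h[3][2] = 99.37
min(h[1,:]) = -75.88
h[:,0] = [86.12, -7.92, -93.93, 89.61, -36.98]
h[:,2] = [-13.63, -75.88, -3.92, 99.37, 77.18]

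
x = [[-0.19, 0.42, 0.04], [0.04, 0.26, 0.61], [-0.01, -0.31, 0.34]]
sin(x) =[[-0.19, 0.43, 0.02], [0.04, 0.28, 0.6], [-0.01, -0.3, 0.36]]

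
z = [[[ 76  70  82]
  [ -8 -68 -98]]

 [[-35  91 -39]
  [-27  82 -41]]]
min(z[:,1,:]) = -98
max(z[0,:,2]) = 82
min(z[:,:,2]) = -98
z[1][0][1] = 91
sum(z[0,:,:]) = 54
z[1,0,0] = -35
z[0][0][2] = 82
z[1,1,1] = 82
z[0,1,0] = -8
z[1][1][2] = -41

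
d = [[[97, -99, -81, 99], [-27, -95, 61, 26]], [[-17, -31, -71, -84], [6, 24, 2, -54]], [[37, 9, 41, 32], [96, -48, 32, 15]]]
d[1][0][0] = -17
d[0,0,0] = 97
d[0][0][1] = -99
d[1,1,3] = -54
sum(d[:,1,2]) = 95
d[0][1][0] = -27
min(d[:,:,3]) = -84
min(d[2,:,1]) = -48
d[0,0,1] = -99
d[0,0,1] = -99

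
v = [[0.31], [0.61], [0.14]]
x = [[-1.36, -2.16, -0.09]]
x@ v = [[-1.75]]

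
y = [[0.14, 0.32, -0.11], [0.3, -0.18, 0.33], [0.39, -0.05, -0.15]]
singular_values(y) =[0.54, 0.45, 0.23]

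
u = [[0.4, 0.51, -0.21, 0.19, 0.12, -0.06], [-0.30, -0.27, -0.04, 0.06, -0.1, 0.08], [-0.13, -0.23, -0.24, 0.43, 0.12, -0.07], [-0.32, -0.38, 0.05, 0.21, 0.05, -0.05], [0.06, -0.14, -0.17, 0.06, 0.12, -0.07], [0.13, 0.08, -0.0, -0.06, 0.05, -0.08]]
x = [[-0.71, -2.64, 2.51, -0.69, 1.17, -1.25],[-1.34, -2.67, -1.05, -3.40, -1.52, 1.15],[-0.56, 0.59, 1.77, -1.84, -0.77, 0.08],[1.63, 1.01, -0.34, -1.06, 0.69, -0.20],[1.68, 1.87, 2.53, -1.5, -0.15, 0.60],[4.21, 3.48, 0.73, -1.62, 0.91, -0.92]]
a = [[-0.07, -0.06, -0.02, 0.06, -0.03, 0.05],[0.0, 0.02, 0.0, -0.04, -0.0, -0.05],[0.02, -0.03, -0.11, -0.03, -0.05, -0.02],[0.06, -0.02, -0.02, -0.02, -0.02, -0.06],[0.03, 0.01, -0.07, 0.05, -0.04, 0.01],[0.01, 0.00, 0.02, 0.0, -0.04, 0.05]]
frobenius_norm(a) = 0.25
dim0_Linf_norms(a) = [0.07, 0.06, 0.11, 0.06, 0.05, 0.06]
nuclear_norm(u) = 2.06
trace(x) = -3.74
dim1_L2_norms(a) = [0.13, 0.07, 0.13, 0.09, 0.1, 0.07]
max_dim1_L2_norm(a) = 0.13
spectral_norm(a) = 0.16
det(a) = 0.00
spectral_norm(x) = 7.51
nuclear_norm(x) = 20.40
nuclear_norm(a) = 0.52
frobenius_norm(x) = 10.28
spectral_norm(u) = 0.97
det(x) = 126.74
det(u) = 0.00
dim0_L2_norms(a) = [0.1, 0.07, 0.13, 0.09, 0.08, 0.11]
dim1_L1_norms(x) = [8.97, 11.13, 5.61, 4.93, 8.33, 11.87]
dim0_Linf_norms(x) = [4.21, 3.48, 2.53, 3.4, 1.52, 1.25]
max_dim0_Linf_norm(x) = 4.21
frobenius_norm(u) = 1.20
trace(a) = -0.17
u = a @ x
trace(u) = 0.14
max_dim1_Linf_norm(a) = 0.11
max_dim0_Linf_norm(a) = 0.11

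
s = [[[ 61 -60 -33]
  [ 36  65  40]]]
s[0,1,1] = 65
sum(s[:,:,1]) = 5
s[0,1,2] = 40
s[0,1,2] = 40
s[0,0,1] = -60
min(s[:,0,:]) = -60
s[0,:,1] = [-60, 65]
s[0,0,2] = -33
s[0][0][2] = -33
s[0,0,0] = 61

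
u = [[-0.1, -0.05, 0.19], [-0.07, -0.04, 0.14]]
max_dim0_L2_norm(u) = 0.24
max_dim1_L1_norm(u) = 0.34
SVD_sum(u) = [[-0.1, -0.05, 0.19], [-0.07, -0.04, 0.14]] + [[-0.0, 0.0, -0.0],[0.00, -0.0, 0.0]]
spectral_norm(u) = 0.27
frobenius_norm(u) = 0.27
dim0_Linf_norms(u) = [0.1, 0.05, 0.19]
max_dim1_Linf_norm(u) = 0.19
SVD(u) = [[-0.81, -0.59], [-0.59, 0.81]] @ diag([0.2732860617138559, 0.0038377692648969117]) @ [[0.45, 0.23, -0.86], [0.69, -0.71, 0.16]]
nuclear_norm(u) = 0.28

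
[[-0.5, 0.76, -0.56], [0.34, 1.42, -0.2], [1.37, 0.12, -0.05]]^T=[[-0.5, 0.34, 1.37], [0.76, 1.42, 0.12], [-0.56, -0.2, -0.05]]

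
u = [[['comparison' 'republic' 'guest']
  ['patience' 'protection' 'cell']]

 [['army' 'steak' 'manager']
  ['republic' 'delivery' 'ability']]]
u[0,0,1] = 'republic'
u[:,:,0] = [['comparison', 'patience'], ['army', 'republic']]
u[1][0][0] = 'army'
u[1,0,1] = 'steak'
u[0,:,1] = ['republic', 'protection']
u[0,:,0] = ['comparison', 'patience']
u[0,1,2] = 'cell'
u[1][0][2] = 'manager'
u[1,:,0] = ['army', 'republic']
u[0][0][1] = 'republic'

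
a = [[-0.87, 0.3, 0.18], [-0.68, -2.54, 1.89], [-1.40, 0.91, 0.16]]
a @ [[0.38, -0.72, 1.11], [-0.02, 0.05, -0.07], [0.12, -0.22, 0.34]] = [[-0.32, 0.60, -0.93], [0.02, -0.05, 0.07], [-0.53, 1.02, -1.56]]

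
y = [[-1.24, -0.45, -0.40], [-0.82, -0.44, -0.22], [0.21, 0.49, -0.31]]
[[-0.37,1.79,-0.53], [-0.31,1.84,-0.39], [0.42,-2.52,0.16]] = y @ [[0.44,-0.35,0.25], [0.23,-4.17,0.33], [-0.7,1.3,0.17]]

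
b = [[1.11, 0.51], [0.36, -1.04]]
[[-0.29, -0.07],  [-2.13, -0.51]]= b@[[-1.04, -0.25],[1.69, 0.40]]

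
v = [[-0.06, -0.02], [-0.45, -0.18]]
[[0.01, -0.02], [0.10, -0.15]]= v @[[-0.3, 0.37], [0.22, -0.09]]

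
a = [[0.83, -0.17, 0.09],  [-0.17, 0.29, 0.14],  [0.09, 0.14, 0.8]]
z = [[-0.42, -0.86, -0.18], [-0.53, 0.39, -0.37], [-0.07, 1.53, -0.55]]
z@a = [[-0.22, -0.2, -0.3], [-0.54, 0.15, -0.29], [-0.37, 0.38, -0.23]]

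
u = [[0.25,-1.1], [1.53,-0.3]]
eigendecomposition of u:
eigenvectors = [[0.14+0.63j, 0.14-0.63j], [(0.76+0j), (0.76-0j)]]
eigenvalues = [(-0.03+1.27j), (-0.03-1.27j)]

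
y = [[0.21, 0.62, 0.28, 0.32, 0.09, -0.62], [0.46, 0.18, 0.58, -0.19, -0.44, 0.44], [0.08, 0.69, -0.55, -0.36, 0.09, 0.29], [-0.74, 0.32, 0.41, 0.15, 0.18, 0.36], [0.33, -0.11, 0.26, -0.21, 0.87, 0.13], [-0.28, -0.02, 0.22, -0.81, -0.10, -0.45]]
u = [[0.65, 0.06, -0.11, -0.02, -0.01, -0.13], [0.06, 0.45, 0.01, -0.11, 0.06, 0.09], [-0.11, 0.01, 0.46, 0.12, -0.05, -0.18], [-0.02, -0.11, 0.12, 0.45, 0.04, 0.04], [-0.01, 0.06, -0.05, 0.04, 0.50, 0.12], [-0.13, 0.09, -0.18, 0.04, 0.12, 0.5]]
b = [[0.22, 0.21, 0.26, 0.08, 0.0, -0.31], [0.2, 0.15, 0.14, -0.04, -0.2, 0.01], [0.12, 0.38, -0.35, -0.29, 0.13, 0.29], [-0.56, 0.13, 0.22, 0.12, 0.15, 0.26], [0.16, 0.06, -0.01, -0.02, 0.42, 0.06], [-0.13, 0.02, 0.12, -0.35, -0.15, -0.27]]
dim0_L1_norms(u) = [0.98, 0.78, 0.93, 0.78, 0.78, 1.06]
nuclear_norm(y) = 6.01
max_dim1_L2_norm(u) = 0.67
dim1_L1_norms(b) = [1.08, 0.74, 1.56, 1.44, 0.73, 1.04]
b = y @ u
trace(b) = 0.29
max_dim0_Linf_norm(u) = 0.65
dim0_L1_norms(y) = [2.1, 1.94, 2.3, 2.04, 1.77, 2.29]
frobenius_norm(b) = 1.34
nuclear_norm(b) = 3.02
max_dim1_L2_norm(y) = 1.0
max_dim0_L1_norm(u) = 1.06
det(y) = 1.01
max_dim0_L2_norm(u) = 0.67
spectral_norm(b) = 0.77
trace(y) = 0.41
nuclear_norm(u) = 3.01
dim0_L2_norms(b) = [0.68, 0.48, 0.52, 0.48, 0.53, 0.57]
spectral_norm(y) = 1.01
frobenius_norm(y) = 2.45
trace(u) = 3.01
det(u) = 0.01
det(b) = 0.01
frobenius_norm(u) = 1.34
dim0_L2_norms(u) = [0.67, 0.48, 0.52, 0.48, 0.52, 0.57]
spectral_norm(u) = 0.76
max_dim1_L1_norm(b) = 1.56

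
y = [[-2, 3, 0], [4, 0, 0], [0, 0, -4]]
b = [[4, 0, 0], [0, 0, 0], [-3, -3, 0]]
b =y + [[6, -3, 0], [-4, 0, 0], [-3, -3, 4]]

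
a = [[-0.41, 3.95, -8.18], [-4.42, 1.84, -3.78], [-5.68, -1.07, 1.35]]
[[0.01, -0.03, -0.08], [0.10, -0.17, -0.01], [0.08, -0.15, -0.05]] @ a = [[0.58, 0.07, -0.08], [0.77, 0.09, -0.19], [0.91, 0.09, -0.15]]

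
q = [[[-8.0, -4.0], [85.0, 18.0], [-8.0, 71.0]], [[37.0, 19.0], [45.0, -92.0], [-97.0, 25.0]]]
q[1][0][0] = 37.0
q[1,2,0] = -97.0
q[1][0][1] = 19.0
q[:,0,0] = [-8.0, 37.0]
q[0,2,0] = -8.0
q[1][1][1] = -92.0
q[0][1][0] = 85.0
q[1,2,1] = 25.0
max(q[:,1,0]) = 85.0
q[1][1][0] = 45.0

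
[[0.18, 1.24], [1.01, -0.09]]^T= [[0.18, 1.01], [1.24, -0.09]]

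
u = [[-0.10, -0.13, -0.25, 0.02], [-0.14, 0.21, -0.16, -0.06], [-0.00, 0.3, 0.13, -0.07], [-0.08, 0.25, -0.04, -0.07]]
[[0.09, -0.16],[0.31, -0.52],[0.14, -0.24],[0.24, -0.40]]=u @ [[-1.16, 1.95],  [0.59, -0.99],  [-0.20, 0.34],  [0.14, -0.23]]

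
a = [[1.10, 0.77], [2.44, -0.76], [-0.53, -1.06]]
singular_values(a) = [2.74, 1.5]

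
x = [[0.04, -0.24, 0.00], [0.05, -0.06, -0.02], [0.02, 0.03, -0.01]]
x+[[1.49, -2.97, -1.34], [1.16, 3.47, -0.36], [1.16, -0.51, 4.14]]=[[1.53, -3.21, -1.34], [1.21, 3.41, -0.38], [1.18, -0.48, 4.13]]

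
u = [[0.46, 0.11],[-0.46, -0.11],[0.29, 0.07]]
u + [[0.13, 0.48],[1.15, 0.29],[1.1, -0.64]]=[[0.59, 0.59],  [0.69, 0.18],  [1.39, -0.57]]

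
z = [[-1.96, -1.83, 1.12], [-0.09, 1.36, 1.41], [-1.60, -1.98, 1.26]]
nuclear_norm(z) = 6.29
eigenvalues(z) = [(-0.92+0j), (0.79+1.35j), (0.79-1.35j)]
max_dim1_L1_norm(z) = 4.91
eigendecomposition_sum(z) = [[(-1.5+0j),-0.34+0.00j,0.99-0.00j], [(0.4-0j),0.09-0.00j,-0.26+0.00j], [(-0.74+0j),(-0.17+0j),(0.49-0j)]] + [[-0.23-0.44j, (-0.74+0.1j), (0.06+0.94j)],[(-0.24+0.53j), 0.63+0.63j, 0.84-0.75j],[(-0.43-0.48j), -0.91+0.36j, (0.39+1.16j)]] + [[(-0.23+0.44j), -0.74-0.10j, (0.06-0.94j)], [(-0.24-0.53j), (0.63-0.63j), 0.84+0.75j], [-0.43+0.48j, (-0.91-0.36j), 0.39-1.16j]]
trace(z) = 0.66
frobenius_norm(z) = 4.51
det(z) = -2.27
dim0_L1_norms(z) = [3.65, 5.17, 3.79]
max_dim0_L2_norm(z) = 3.02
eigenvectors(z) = [[(-0.87+0j), -0.48-0.12j, -0.48+0.12j],[(0.23+0j), 0.23+0.54j, 0.23-0.54j],[-0.43+0.00j, (-0.64+0j), (-0.64-0j)]]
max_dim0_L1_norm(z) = 5.17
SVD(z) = [[-0.71,  -0.07,  -0.70], [0.08,  -1.00,  0.01], [-0.70,  -0.05,  0.72]] @ diag([4.064304573234723, 1.9382675866137675, 0.28852573310842156]) @ [[0.62, 0.69, -0.38], [0.16, -0.58, -0.80], [0.77, -0.43, 0.47]]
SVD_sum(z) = [[-1.78, -1.99, 1.11], [0.21, 0.23, -0.13], [-1.74, -1.95, 1.09]] + [[-0.02, 0.08, 0.1], [-0.3, 1.13, 1.54], [-0.02, 0.06, 0.08]] + [[-0.16, 0.09, -0.09], [0.00, -0.00, 0.0], [0.16, -0.09, 0.1]]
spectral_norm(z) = 4.06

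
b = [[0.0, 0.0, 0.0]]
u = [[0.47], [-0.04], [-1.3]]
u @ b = [[0.0, 0.0, 0.00], [0.00, 0.00, 0.00], [0.00, 0.00, 0.00]]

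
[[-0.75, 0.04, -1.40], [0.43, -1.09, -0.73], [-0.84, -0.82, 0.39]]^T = [[-0.75, 0.43, -0.84], [0.04, -1.09, -0.82], [-1.40, -0.73, 0.39]]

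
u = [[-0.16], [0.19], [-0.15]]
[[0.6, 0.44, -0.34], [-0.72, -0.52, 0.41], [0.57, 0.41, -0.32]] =u @ [[-3.77, -2.73, 2.14]]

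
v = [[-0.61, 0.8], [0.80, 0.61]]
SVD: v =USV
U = [[-0.61, 0.8],  [0.8, 0.61]]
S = [1.01, 1.01]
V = [[1.00,  0.00], [0.00,  1.00]]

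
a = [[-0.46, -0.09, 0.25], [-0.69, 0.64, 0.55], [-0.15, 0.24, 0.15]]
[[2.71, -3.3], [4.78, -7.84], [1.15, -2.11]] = a@[[-4.39,5.79], [0.28,-2.9], [2.86,-3.61]]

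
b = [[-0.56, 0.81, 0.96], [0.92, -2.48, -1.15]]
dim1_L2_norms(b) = [1.38, 2.88]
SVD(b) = [[-0.41, 0.91], [0.91, 0.41]] @ diag([3.1547065186623477, 0.508356942619346]) @ [[0.34, -0.82, -0.46], [-0.26, -0.55, 0.79]]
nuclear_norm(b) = 3.66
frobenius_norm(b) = 3.20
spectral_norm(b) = 3.15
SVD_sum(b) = [[-0.44, 1.06, 0.59], [0.97, -2.37, -1.32]] + [[-0.12,  -0.25,  0.37], [-0.05,  -0.11,  0.17]]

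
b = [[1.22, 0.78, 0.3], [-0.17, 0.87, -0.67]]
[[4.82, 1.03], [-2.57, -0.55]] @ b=[[5.71, 4.66, 0.76], [-3.04, -2.48, -0.40]]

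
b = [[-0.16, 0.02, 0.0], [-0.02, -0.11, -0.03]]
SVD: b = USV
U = [[-1.00, -0.08],  [-0.08, 1.0]]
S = [0.16, 0.12]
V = [[1.00, -0.07, 0.01], [-0.06, -0.96, -0.26]]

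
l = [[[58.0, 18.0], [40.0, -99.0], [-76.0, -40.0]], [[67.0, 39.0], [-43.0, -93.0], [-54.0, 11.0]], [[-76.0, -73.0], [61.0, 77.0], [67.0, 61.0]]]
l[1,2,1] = 11.0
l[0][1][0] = 40.0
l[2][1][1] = 77.0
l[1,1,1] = -93.0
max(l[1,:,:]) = 67.0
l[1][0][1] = 39.0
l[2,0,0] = -76.0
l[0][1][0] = 40.0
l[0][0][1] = 18.0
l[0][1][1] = -99.0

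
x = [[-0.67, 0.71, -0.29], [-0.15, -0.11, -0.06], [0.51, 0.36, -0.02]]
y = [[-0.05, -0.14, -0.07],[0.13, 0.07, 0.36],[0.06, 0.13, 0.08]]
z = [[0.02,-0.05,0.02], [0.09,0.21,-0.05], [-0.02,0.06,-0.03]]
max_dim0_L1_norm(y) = 0.51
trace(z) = 0.20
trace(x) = -0.80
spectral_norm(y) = 0.43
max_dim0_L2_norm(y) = 0.38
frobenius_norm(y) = 0.45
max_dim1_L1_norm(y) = 0.56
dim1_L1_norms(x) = [1.67, 0.32, 0.89]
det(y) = -0.00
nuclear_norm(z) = 0.31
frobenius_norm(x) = 1.21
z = y @ x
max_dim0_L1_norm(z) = 0.32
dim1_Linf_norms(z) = [0.05, 0.21, 0.06]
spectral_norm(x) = 1.02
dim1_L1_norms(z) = [0.09, 0.35, 0.11]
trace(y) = 0.10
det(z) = -0.00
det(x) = -0.04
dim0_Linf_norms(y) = [0.13, 0.14, 0.36]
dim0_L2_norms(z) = [0.09, 0.22, 0.06]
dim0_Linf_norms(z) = [0.09, 0.21, 0.05]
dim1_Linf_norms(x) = [0.71, 0.15, 0.51]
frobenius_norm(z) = 0.25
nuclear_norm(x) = 1.73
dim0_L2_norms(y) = [0.15, 0.2, 0.38]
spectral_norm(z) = 0.24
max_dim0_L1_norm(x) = 1.33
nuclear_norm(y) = 0.59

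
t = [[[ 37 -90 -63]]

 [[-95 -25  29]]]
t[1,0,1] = -25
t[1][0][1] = -25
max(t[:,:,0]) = 37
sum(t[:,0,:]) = -207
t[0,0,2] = -63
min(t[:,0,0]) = -95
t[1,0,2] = 29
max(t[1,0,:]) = 29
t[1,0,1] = -25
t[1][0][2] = 29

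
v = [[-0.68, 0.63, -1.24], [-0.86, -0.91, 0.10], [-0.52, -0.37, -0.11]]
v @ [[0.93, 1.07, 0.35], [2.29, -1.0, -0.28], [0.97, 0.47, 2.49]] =[[-0.39, -1.94, -3.50], [-2.79, 0.04, 0.2], [-1.44, -0.24, -0.35]]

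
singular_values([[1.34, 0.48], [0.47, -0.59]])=[1.45, 0.7]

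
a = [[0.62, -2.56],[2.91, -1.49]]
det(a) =6.526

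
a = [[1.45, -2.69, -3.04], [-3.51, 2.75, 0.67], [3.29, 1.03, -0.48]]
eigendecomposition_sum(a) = [[0.03+0.98j, (-0.17+0.63j), (-0.97+0.11j)], [(-0.65+0.49j), (-0.51+0.19j), (-0.54-0.61j)], [1.43+0.18j, (0.88+0.39j), (-0.07+1.44j)]] + [[(0.03-0.98j), (-0.17-0.63j), (-0.97-0.11j)], [-0.65-0.49j, -0.51-0.19j, (-0.54+0.61j)], [(1.43-0.18j), (0.88-0.39j), -0.07-1.44j]] + [[(1.39+0j), -2.35+0.00j, (-1.09+0j)],[-2.22-0.00j, (3.77-0j), 1.75-0.00j],[(0.43+0j), -0.73+0.00j, (-0.34+0j)]]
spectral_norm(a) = 6.10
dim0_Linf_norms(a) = [3.51, 2.75, 3.04]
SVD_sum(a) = [[2.78,-2.01,-1.55], [-3.2,2.32,1.78], [1.53,-1.11,-0.85]] + [[-1.28, -1.20, -0.74], [-0.25, -0.23, -0.14], [1.80, 1.68, 1.04]] + [[-0.05, 0.51, -0.75], [-0.06, 0.67, -0.97], [-0.04, 0.46, -0.67]]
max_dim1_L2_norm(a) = 4.51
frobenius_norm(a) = 7.14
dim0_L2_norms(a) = [5.02, 3.98, 3.15]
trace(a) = 3.72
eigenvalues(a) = [(-0.55+2.61j), (-0.55-2.61j), (4.81+0j)]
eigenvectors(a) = [[0.08+0.50j, 0.08-0.50j, (-0.52+0j)], [(-0.3+0.3j), (-0.3-0.3j), (0.84+0j)], [(0.75+0j), 0.75-0.00j, (-0.16+0j)]]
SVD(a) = [[-0.62, -0.58, 0.54],[0.71, -0.11, 0.69],[-0.34, 0.81, 0.48]] @ diag([6.103088513647535, 3.3018064770053854, 1.6963150011094]) @ [[-0.74, 0.53, 0.41], [0.67, 0.63, 0.39], [-0.05, 0.56, -0.82]]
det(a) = 34.18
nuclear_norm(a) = 11.10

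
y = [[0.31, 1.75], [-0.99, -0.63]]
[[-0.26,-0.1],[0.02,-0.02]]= y @ [[0.08, 0.06], [-0.16, -0.07]]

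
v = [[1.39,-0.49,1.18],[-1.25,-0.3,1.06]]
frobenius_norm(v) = 2.52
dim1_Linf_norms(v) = [1.39, 1.25]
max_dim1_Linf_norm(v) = 1.39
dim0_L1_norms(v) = [2.64, 0.79, 2.24]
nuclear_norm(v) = 3.55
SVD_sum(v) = [[1.63,-0.33,0.69], [-0.61,0.12,-0.26]] + [[-0.24, -0.16, 0.49], [-0.64, -0.42, 1.32]]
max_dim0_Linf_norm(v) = 1.39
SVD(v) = [[-0.94, 0.35], [0.35, 0.94]] @ diag([1.9211357273853122, 1.6278628679848024]) @ [[-0.9, 0.18, -0.38], [-0.42, -0.28, 0.86]]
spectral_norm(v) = 1.92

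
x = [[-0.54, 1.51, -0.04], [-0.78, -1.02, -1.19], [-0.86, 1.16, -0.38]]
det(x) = 0.214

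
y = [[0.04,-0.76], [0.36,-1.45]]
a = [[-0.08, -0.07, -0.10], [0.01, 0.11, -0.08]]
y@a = [[-0.01, -0.09, 0.06], [-0.04, -0.18, 0.08]]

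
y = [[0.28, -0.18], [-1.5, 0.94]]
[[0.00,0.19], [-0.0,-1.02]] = y@ [[-0.11, 0.45],[-0.18, -0.37]]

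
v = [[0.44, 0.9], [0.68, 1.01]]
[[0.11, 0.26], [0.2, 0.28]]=v @ [[0.41,-0.08], [-0.08,0.33]]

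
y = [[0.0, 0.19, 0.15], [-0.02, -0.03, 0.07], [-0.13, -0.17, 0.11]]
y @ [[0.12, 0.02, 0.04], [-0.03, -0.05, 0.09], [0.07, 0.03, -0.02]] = [[0.0,-0.01,0.01], [0.0,0.00,-0.0], [-0.00,0.01,-0.02]]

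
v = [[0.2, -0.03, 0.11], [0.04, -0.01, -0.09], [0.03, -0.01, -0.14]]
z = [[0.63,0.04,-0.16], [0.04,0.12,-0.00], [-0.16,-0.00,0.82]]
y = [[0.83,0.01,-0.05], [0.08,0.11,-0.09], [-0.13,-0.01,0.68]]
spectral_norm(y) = 0.88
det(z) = 0.06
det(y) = 0.06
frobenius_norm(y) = 1.09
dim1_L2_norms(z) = [0.65, 0.13, 0.84]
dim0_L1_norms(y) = [1.04, 0.13, 0.82]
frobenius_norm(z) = 1.07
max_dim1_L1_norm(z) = 0.98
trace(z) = 1.57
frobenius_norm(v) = 0.29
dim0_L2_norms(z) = [0.65, 0.13, 0.84]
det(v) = 0.00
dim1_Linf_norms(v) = [0.2, 0.09, 0.14]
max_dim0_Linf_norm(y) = 0.83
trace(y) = 1.62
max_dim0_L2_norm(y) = 0.84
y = z + v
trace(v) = 0.05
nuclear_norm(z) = 1.57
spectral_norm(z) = 0.91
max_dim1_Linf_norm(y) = 0.83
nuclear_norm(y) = 1.63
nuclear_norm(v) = 0.40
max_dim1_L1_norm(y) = 0.89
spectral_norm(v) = 0.24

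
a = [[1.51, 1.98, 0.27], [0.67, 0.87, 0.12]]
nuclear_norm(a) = 2.74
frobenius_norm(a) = 2.74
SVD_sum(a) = [[1.51, 1.98, 0.27], [0.67, 0.87, 0.12]] + [[-0.0, 0.00, -0.00], [0.0, -0.0, 0.00]]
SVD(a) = [[-0.91, -0.4],[-0.4, 0.91]] @ diag([2.7374398273090677, 0.0048157929880746865]) @ [[-0.60, -0.79, -0.11], [0.77, -0.61, 0.18]]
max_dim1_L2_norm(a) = 2.5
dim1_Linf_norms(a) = [1.98, 0.87]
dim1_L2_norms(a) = [2.5, 1.1]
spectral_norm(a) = 2.74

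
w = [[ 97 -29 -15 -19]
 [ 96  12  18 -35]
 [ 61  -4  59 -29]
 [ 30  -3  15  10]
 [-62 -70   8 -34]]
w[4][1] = -70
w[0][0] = 97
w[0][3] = -19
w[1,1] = 12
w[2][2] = 59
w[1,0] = 96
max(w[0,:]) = 97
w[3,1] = -3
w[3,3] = 10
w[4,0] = -62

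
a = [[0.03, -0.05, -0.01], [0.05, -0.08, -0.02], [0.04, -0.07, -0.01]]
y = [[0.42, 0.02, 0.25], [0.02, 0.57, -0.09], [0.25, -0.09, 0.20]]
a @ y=[[0.01,-0.03,0.01], [0.01,-0.04,0.02], [0.01,-0.04,0.01]]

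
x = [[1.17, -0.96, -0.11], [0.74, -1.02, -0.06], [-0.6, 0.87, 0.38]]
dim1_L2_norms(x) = [1.52, 1.26, 1.12]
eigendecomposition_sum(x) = [[0.16, -0.39, -0.01], [0.32, -0.78, -0.01], [-0.18, 0.45, 0.01]] + [[0.99, -0.59, -0.16], [0.41, -0.25, -0.07], [-0.52, 0.31, 0.09]] + [[0.02, 0.02, 0.06],[0.01, 0.01, 0.02],[0.11, 0.11, 0.29]]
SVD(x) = [[-0.67,0.64,-0.37], [-0.56,-0.11,0.82], [0.49,0.76,0.43]] @ diag([2.2342924204567662, 0.34735655809164084, 0.20683520358046983]) @ [[-0.67,0.73,0.13], [0.62,0.45,0.65], [-0.42,-0.51,0.75]]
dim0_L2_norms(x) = [1.51, 1.65, 0.4]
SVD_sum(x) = [[1.00, -1.10, -0.2], [0.83, -0.92, -0.16], [-0.73, 0.8, 0.14]] + [[0.14,0.1,0.14], [-0.02,-0.02,-0.02], [0.16,0.12,0.17]] + [[0.03, 0.04, -0.06], [-0.07, -0.09, 0.13], [-0.04, -0.05, 0.07]]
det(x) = -0.16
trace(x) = 0.53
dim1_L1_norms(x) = [2.24, 1.82, 1.85]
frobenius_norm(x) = 2.27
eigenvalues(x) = [-0.61, 0.83, 0.32]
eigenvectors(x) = [[-0.40, -0.83, 0.2], [-0.80, -0.35, 0.07], [0.45, 0.44, 0.98]]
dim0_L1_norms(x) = [2.51, 2.85, 0.55]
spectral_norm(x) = 2.23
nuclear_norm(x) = 2.79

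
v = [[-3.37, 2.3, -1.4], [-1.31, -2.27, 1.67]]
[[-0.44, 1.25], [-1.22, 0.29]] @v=[[-0.15,  -3.85,  2.7],[3.73,  -3.46,  2.19]]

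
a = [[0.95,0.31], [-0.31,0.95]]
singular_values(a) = [1.0, 1.0]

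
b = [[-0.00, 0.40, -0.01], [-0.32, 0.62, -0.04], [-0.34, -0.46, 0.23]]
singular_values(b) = [0.88, 0.49, 0.07]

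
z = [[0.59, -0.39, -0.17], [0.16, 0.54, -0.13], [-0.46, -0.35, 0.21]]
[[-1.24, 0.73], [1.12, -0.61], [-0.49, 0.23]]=z @ [[-1.31,0.90], [2.01,-1.08], [-1.86,1.28]]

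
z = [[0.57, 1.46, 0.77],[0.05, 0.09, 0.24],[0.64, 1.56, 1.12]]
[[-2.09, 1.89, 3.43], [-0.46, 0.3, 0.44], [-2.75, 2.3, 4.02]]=z @ [[-1.6, 0.14, 0.76],  [0.02, 0.75, 1.47],  [-1.57, 0.93, 1.11]]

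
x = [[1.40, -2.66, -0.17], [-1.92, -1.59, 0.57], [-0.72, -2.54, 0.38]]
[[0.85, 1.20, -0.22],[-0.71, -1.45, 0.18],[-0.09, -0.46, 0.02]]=x@[[0.47, 0.85, -0.12], [-0.08, -0.02, 0.02], [0.11, 0.27, -0.03]]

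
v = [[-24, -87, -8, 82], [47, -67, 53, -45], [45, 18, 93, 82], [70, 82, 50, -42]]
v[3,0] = 70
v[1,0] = 47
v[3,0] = 70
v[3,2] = 50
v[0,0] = -24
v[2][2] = 93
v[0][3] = 82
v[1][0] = 47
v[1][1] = -67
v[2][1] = 18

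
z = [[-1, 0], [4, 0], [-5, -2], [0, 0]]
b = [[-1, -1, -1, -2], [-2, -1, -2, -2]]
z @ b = [[1, 1, 1, 2], [-4, -4, -4, -8], [9, 7, 9, 14], [0, 0, 0, 0]]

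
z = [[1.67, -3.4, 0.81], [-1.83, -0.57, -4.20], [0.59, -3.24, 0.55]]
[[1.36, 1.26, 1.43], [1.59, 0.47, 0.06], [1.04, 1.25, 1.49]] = z @[[0.36, -0.04, -0.16],[-0.34, -0.40, -0.47],[-0.49, -0.04, 0.12]]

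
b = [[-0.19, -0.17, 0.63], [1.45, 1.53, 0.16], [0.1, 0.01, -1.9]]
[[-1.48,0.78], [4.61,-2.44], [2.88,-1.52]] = b@[[3.33,-1.76],[0.0,-0.00],[-1.34,0.71]]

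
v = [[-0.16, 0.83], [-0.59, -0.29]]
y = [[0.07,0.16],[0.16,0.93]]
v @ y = [[0.12, 0.75], [-0.09, -0.36]]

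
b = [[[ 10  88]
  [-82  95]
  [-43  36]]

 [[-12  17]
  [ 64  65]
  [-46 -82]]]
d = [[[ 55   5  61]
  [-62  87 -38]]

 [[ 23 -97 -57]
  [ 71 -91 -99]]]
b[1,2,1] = -82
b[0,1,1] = 95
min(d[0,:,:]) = -62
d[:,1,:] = [[-62, 87, -38], [71, -91, -99]]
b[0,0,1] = 88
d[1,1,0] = 71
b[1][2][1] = -82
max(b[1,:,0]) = 64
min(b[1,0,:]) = -12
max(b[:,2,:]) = 36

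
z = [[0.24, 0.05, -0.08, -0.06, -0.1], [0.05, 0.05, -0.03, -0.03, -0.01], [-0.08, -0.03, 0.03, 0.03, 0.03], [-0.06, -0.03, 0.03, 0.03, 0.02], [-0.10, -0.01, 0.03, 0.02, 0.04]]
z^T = [[0.24, 0.05, -0.08, -0.06, -0.10], [0.05, 0.05, -0.03, -0.03, -0.01], [-0.08, -0.03, 0.03, 0.03, 0.03], [-0.06, -0.03, 0.03, 0.03, 0.02], [-0.10, -0.01, 0.03, 0.02, 0.04]]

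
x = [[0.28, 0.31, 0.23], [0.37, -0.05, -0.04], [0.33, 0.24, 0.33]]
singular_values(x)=[0.73, 0.32, 0.08]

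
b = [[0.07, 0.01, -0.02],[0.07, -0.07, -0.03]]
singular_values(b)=[0.12, 0.05]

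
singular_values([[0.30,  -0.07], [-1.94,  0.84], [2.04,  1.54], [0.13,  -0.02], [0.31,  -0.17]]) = [2.92, 1.65]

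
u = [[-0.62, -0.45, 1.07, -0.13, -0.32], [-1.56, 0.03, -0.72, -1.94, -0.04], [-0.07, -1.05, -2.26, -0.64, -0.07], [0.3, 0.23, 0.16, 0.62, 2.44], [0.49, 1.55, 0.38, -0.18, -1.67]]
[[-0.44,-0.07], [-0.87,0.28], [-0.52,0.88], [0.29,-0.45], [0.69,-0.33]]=u @ [[-0.24, -0.04], [0.58, -0.28], [-0.24, -0.25], [0.74, -0.02], [-0.08, -0.13]]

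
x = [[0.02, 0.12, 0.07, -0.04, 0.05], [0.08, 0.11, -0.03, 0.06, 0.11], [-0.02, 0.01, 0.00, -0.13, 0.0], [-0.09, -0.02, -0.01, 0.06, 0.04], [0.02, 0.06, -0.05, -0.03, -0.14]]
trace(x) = 0.05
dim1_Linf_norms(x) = [0.12, 0.11, 0.13, 0.09, 0.14]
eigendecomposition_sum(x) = [[-0.00-0.00j, -0j, -0.00+0.00j, (-0+0j), -0.00+0.00j],[0.02+0.00j, -0.02+0.00j, 0.01-0.00j, (0.02-0j), (0.06-0j)],[(0.01+0j), -0.01+0.00j, -0j, (0.01-0j), 0.03-0.00j],[(0.01+0j), (-0.01+0j), 0.01-0.00j, (0.01-0j), 0.03-0.00j],[-0.04-0.00j, (0.05-0j), -0.02+0.00j, (-0.06+0j), (-0.15+0j)]] + [[(-0.02+0.02j), 0.01-0.01j, 0.03+0.01j, 0.00+0.03j, 0.01+0.01j], [0.00-0.01j, -0.00+0.00j, -0.01-0.00j, (-0-0.01j), -0.00-0.00j], [-0.03-0.03j, 0.01+0.02j, (-0.02+0.04j), -0.04+0.00j, -0.01+0.02j], [(-0.02-0j), (0.01+0j), (0.01+0.02j), -0.02+0.02j, 0.01j], [0.02-0.00j, (-0.01-0j), -0.01-0.02j, 0.01-0.02j, (-0-0.01j)]] + [[-0.02-0.02j, 0.01+0.01j, 0.03-0.01j, -0.03j, (0.01-0.01j)], [0.01j, (-0-0j), -0.01+0.00j, -0.00+0.01j, (-0+0j)], [-0.03+0.03j, 0.01-0.02j, (-0.02-0.04j), (-0.04-0j), (-0.01-0.02j)], [(-0.02+0j), (0.01-0j), (0.01-0.02j), -0.02-0.02j, 0.00-0.01j], [0.02+0.00j, (-0.01+0j), (-0.01+0.02j), 0.01+0.02j, (-0+0.01j)]] + [[(0.03-0.06j), (0.05-0.21j), 0.01+0.05j, (-0.02-0.13j), 0.01-0.10j], [(0.03-0.02j), 0.07-0.07j, -0.01+0.02j, 0.02-0.06j, (0.03-0.04j)], [0.01-0.04j, -0.00-0.14j, (0.01+0.03j), -0.03-0.09j, (-0.01-0.07j)], [(-0.03+0.06j), -0.02+0.20j, (-0.01-0.05j), (0.04+0.13j), -0.00+0.10j], [0.01-0.01j, 0.02-0.03j, (-0+0.01j), 0.00-0.02j, 0.01-0.01j]] + [[0.03+0.06j, (0.05+0.21j), (0.01-0.05j), -0.02+0.13j, 0.01+0.10j], [0.03+0.02j, (0.07+0.07j), (-0.01-0.02j), (0.02+0.06j), 0.03+0.04j], [0.01+0.04j, -0.00+0.14j, (0.01-0.03j), -0.03+0.09j, (-0.01+0.07j)], [(-0.03-0.06j), (-0.02-0.2j), -0.01+0.05j, (0.04-0.13j), (-0-0.1j)], [0.01+0.01j, (0.02+0.03j), (-0-0.01j), 0.02j, 0.01+0.01j]]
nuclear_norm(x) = 0.70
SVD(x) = [[-0.47, 0.47, -0.36, 0.50, 0.43], [-0.79, 0.09, 0.34, -0.19, -0.45], [0.17, 0.41, -0.62, -0.14, -0.63], [-0.03, -0.5, -0.08, 0.75, -0.42], [0.35, 0.59, 0.6, 0.37, -0.19]] @ diag([0.22223627515796782, 0.18905383909146753, 0.144031954834686, 0.08273290078982884, 0.06617965731317195]) @ [[-0.3, -0.54, -0.12, -0.28, -0.72], [0.35, 0.61, 0.03, -0.61, -0.37], [0.36, 0.18, -0.45, 0.65, -0.47], [-0.76, 0.54, 0.18, 0.24, -0.21], [0.29, -0.11, 0.87, 0.27, -0.28]]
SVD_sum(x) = [[0.03, 0.06, 0.01, 0.03, 0.08], [0.05, 0.1, 0.02, 0.05, 0.13], [-0.01, -0.02, -0.0, -0.01, -0.03], [0.0, 0.00, 0.0, 0.0, 0.01], [-0.02, -0.04, -0.01, -0.02, -0.06]] + [[0.03, 0.05, 0.0, -0.05, -0.03], [0.01, 0.01, 0.0, -0.01, -0.01], [0.03, 0.05, 0.0, -0.05, -0.03], [-0.03, -0.06, -0.00, 0.06, 0.03], [0.04, 0.07, 0.0, -0.07, -0.04]] + [[-0.02, -0.01, 0.02, -0.03, 0.02], [0.02, 0.01, -0.02, 0.03, -0.02], [-0.03, -0.02, 0.04, -0.06, 0.04], [-0.0, -0.0, 0.01, -0.01, 0.01], [0.03, 0.02, -0.04, 0.06, -0.04]] + [[-0.03, 0.02, 0.01, 0.01, -0.01], [0.01, -0.01, -0.00, -0.0, 0.0], [0.01, -0.01, -0.0, -0.00, 0.0], [-0.05, 0.03, 0.01, 0.02, -0.01], [-0.02, 0.02, 0.01, 0.01, -0.01]] + [[0.01, -0.0, 0.02, 0.01, -0.01], [-0.01, 0.00, -0.03, -0.01, 0.01], [-0.01, 0.0, -0.04, -0.01, 0.01], [-0.01, 0.00, -0.02, -0.01, 0.01], [-0.0, 0.00, -0.01, -0.0, 0.0]]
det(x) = -0.00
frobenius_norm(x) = 0.34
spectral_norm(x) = 0.22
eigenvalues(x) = [(-0.15+0j), (-0.06+0.07j), (-0.06-0.07j), (0.16+0.02j), (0.16-0.02j)]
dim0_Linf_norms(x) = [0.09, 0.12, 0.07, 0.13, 0.14]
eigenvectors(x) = [[(-0+0j), (-0.04+0.49j), (-0.04-0.49j), -0.61+0.00j, -0.61-0.00j], [0.35+0.00j, (-0.07-0.16j), -0.07+0.16j, (-0.25-0.15j), -0.25+0.15j], [(0.16+0j), -0.65+0.00j, -0.65-0.00j, -0.41+0.10j, (-0.41-0.1j)], [0.21+0.00j, (-0.31+0.26j), (-0.31-0.26j), 0.59-0.08j, (0.59+0.08j)], [(-0.9+0j), (0.22-0.29j), (0.22+0.29j), -0.08-0.03j, (-0.08+0.03j)]]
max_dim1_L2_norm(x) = 0.19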